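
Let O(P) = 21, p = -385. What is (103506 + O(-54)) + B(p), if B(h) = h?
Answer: 103142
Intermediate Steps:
(103506 + O(-54)) + B(p) = (103506 + 21) - 385 = 103527 - 385 = 103142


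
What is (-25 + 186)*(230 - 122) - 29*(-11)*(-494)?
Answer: -140198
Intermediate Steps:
(-25 + 186)*(230 - 122) - 29*(-11)*(-494) = 161*108 + 319*(-494) = 17388 - 157586 = -140198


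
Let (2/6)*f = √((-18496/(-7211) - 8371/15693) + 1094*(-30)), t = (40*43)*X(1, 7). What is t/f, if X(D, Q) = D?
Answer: -1720*I*√420256688236704870099/11141262793239 ≈ -3.1648*I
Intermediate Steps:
t = 1720 (t = (40*43)*1 = 1720*1 = 1720)
f = I*√420256688236704870099/37720741 (f = 3*√((-18496/(-7211) - 8371/15693) + 1094*(-30)) = 3*√((-18496*(-1/7211) - 8371*1/15693) - 32820) = 3*√((18496/7211 - 8371/15693) - 32820) = 3*√(229894447/113162223 - 32820) = 3*√(-3713754264413/113162223) = 3*(I*√420256688236704870099/113162223) = I*√420256688236704870099/37720741 ≈ 543.47*I)
t/f = 1720/((I*√420256688236704870099/37720741)) = 1720*(-I*√420256688236704870099/11141262793239) = -1720*I*√420256688236704870099/11141262793239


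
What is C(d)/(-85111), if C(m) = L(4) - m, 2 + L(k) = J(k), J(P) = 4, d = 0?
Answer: -2/85111 ≈ -2.3499e-5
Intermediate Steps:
L(k) = 2 (L(k) = -2 + 4 = 2)
C(m) = 2 - m
C(d)/(-85111) = (2 - 1*0)/(-85111) = (2 + 0)*(-1/85111) = 2*(-1/85111) = -2/85111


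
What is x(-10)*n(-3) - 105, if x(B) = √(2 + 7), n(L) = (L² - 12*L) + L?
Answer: 21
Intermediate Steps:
n(L) = L² - 11*L
x(B) = 3 (x(B) = √9 = 3)
x(-10)*n(-3) - 105 = 3*(-3*(-11 - 3)) - 105 = 3*(-3*(-14)) - 105 = 3*42 - 105 = 126 - 105 = 21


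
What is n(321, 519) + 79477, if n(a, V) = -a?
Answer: 79156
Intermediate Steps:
n(321, 519) + 79477 = -1*321 + 79477 = -321 + 79477 = 79156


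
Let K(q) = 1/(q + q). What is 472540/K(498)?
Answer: 470649840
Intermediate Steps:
K(q) = 1/(2*q)
472540/K(498) = 472540/(((½)/498)) = 472540/(((½)*(1/498))) = 472540/(1/996) = 472540*996 = 470649840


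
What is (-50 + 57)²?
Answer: 49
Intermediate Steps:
(-50 + 57)² = 7² = 49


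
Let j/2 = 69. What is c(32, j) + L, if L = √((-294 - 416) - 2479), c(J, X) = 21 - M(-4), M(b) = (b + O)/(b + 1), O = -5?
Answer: 18 + I*√3189 ≈ 18.0 + 56.471*I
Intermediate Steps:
M(b) = (-5 + b)/(1 + b) (M(b) = (b - 5)/(b + 1) = (-5 + b)/(1 + b))
j = 138 (j = 2*69 = 138)
c(J, X) = 18 (c(J, X) = 21 - (-5 - 4)/(1 - 4) = 21 - (-9)/(-3) = 21 - (-1)*(-9)/3 = 21 - 1*3 = 21 - 3 = 18)
L = I*√3189 (L = √(-710 - 2479) = √(-3189) = I*√3189 ≈ 56.471*I)
c(32, j) + L = 18 + I*√3189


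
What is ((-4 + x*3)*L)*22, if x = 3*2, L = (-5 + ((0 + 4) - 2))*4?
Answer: -3696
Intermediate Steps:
L = -12 (L = (-5 + (4 - 2))*4 = (-5 + 2)*4 = -3*4 = -12)
x = 6
((-4 + x*3)*L)*22 = ((-4 + 6*3)*(-12))*22 = ((-4 + 18)*(-12))*22 = (14*(-12))*22 = -168*22 = -3696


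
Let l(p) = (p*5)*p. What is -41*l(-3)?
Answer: -1845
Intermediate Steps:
l(p) = 5*p**2 (l(p) = (5*p)*p = 5*p**2)
-41*l(-3) = -205*(-3)**2 = -205*9 = -41*45 = -1845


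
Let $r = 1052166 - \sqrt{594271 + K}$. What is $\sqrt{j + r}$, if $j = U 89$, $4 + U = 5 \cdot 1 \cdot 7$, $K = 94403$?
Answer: $\sqrt{1054925 - \sqrt{688674}} \approx 1026.7$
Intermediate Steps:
$U = 31$ ($U = -4 + 5 \cdot 1 \cdot 7 = -4 + 5 \cdot 7 = -4 + 35 = 31$)
$r = 1052166 - \sqrt{688674}$ ($r = 1052166 - \sqrt{594271 + 94403} = 1052166 - \sqrt{688674} \approx 1.0513 \cdot 10^{6}$)
$j = 2759$ ($j = 31 \cdot 89 = 2759$)
$\sqrt{j + r} = \sqrt{2759 + \left(1052166 - \sqrt{688674}\right)} = \sqrt{1054925 - \sqrt{688674}}$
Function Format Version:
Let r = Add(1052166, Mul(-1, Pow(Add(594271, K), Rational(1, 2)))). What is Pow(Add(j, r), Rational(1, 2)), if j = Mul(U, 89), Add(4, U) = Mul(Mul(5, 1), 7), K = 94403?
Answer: Pow(Add(1054925, Mul(-1, Pow(688674, Rational(1, 2)))), Rational(1, 2)) ≈ 1026.7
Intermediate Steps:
U = 31 (U = Add(-4, Mul(Mul(5, 1), 7)) = Add(-4, Mul(5, 7)) = Add(-4, 35) = 31)
r = Add(1052166, Mul(-1, Pow(688674, Rational(1, 2)))) (r = Add(1052166, Mul(-1, Pow(Add(594271, 94403), Rational(1, 2)))) = Add(1052166, Mul(-1, Pow(688674, Rational(1, 2)))) ≈ 1.0513e+6)
j = 2759 (j = Mul(31, 89) = 2759)
Pow(Add(j, r), Rational(1, 2)) = Pow(Add(2759, Add(1052166, Mul(-1, Pow(688674, Rational(1, 2))))), Rational(1, 2)) = Pow(Add(1054925, Mul(-1, Pow(688674, Rational(1, 2)))), Rational(1, 2))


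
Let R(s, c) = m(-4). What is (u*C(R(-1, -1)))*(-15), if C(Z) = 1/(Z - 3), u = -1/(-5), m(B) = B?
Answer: 3/7 ≈ 0.42857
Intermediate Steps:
R(s, c) = -4
u = ⅕ (u = -1*(-⅕) = ⅕ ≈ 0.20000)
C(Z) = 1/(-3 + Z)
(u*C(R(-1, -1)))*(-15) = (1/(5*(-3 - 4)))*(-15) = ((⅕)/(-7))*(-15) = ((⅕)*(-⅐))*(-15) = -1/35*(-15) = 3/7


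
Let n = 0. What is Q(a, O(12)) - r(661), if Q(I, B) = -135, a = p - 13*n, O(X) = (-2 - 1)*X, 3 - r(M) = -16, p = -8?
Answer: -154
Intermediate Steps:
r(M) = 19 (r(M) = 3 - 1*(-16) = 3 + 16 = 19)
O(X) = -3*X
a = -8 (a = -8 - 13*0 = -8 + 0 = -8)
Q(a, O(12)) - r(661) = -135 - 1*19 = -135 - 19 = -154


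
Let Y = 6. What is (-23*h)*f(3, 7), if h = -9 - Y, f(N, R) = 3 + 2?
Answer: 1725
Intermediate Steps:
f(N, R) = 5
h = -15 (h = -9 - 1*6 = -9 - 6 = -15)
(-23*h)*f(3, 7) = -23*(-15)*5 = 345*5 = 1725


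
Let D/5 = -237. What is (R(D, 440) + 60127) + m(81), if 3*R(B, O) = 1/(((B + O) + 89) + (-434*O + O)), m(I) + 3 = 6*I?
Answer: 34761532079/573528 ≈ 60610.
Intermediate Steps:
D = -1185 (D = 5*(-237) = -1185)
m(I) = -3 + 6*I
R(B, O) = 1/(3*(89 + B - 432*O)) (R(B, O) = 1/(3*(((B + O) + 89) + (-434*O + O))) = 1/(3*((89 + B + O) - 433*O)) = 1/(3*(89 + B - 432*O)))
(R(D, 440) + 60127) + m(81) = (1/(3*(89 - 1185 - 432*440)) + 60127) + (-3 + 6*81) = (1/(3*(89 - 1185 - 190080)) + 60127) + (-3 + 486) = ((⅓)/(-191176) + 60127) + 483 = ((⅓)*(-1/191176) + 60127) + 483 = (-1/573528 + 60127) + 483 = 34484518055/573528 + 483 = 34761532079/573528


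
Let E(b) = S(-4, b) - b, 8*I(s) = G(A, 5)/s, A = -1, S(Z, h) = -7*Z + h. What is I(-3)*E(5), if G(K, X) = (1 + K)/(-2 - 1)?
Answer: 0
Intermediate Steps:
S(Z, h) = h - 7*Z
G(K, X) = -⅓ - K/3 (G(K, X) = (1 + K)/(-3) = (1 + K)*(-⅓) = -⅓ - K/3)
I(s) = 0 (I(s) = ((-⅓ - ⅓*(-1))/s)/8 = ((-⅓ + ⅓)/s)/8 = (0/s)/8 = (⅛)*0 = 0)
E(b) = 28 (E(b) = (b - 7*(-4)) - b = (b + 28) - b = (28 + b) - b = 28)
I(-3)*E(5) = 0*28 = 0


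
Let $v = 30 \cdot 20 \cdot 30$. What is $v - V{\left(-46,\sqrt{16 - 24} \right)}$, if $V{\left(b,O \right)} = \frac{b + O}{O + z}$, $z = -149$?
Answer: $\frac{399755138}{22209} + \frac{206 i \sqrt{2}}{22209} \approx 18000.0 + 0.013118 i$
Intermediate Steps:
$v = 18000$ ($v = 600 \cdot 30 = 18000$)
$V{\left(b,O \right)} = \frac{O + b}{-149 + O}$ ($V{\left(b,O \right)} = \frac{b + O}{O - 149} = \frac{O + b}{-149 + O}$)
$v - V{\left(-46,\sqrt{16 - 24} \right)} = 18000 - \frac{\sqrt{16 - 24} - 46}{-149 + \sqrt{16 - 24}} = 18000 - \frac{\sqrt{-8} - 46}{-149 + \sqrt{-8}} = 18000 - \frac{2 i \sqrt{2} - 46}{-149 + 2 i \sqrt{2}} = 18000 - \frac{-46 + 2 i \sqrt{2}}{-149 + 2 i \sqrt{2}}$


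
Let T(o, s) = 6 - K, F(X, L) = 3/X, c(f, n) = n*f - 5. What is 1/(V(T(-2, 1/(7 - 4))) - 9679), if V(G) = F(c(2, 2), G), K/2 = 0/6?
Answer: -1/9682 ≈ -0.00010328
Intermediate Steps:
c(f, n) = -5 + f*n (c(f, n) = f*n - 5 = -5 + f*n)
K = 0 (K = 2*(0/6) = 2*(0*(⅙)) = 2*0 = 0)
T(o, s) = 6 (T(o, s) = 6 - 1*0 = 6 + 0 = 6)
V(G) = -3 (V(G) = 3/(-5 + 2*2) = 3/(-5 + 4) = 3/(-1) = 3*(-1) = -3)
1/(V(T(-2, 1/(7 - 4))) - 9679) = 1/(-3 - 9679) = 1/(-9682) = -1/9682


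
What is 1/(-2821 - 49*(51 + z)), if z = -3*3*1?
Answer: -1/4879 ≈ -0.00020496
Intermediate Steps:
z = -9 (z = -9*1 = -9)
1/(-2821 - 49*(51 + z)) = 1/(-2821 - 49*(51 - 9)) = 1/(-2821 - 49*42) = 1/(-2821 - 2058) = 1/(-4879) = -1/4879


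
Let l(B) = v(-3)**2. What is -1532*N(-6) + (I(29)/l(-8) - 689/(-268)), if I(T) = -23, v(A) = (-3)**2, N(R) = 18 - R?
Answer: -798110099/21708 ≈ -36766.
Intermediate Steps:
v(A) = 9
l(B) = 81 (l(B) = 9**2 = 81)
-1532*N(-6) + (I(29)/l(-8) - 689/(-268)) = -1532*(18 - 1*(-6)) + (-23/81 - 689/(-268)) = -1532*(18 + 6) + (-23*1/81 - 689*(-1/268)) = -1532*24 + (-23/81 + 689/268) = -36768 + 49645/21708 = -798110099/21708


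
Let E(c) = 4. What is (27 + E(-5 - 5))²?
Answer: 961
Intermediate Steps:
(27 + E(-5 - 5))² = (27 + 4)² = 31² = 961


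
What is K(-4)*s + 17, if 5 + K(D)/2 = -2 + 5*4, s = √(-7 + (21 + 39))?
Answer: 17 + 26*√53 ≈ 206.28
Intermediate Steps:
s = √53 (s = √(-7 + 60) = √53 ≈ 7.2801)
K(D) = 26 (K(D) = -10 + 2*(-2 + 5*4) = -10 + 2*(-2 + 20) = -10 + 2*18 = -10 + 36 = 26)
K(-4)*s + 17 = 26*√53 + 17 = 17 + 26*√53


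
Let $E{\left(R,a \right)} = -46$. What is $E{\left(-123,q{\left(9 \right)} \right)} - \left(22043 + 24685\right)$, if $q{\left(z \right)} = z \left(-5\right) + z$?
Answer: $-46774$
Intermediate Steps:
$q{\left(z \right)} = - 4 z$ ($q{\left(z \right)} = - 5 z + z = - 4 z$)
$E{\left(-123,q{\left(9 \right)} \right)} - \left(22043 + 24685\right) = -46 - \left(22043 + 24685\right) = -46 - 46728 = -46774$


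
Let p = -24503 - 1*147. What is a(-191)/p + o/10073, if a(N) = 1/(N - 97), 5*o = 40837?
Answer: 57982016153/71510241600 ≈ 0.81082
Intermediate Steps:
o = 40837/5 (o = (1/5)*40837 = 40837/5 ≈ 8167.4)
p = -24650 (p = -24503 - 147 = -24650)
a(N) = 1/(-97 + N)
a(-191)/p + o/10073 = 1/(-97 - 191*(-24650)) + (40837/5)/10073 = -1/24650/(-288) + (40837/5)*(1/10073) = -1/288*(-1/24650) + 40837/50365 = 1/7099200 + 40837/50365 = 57982016153/71510241600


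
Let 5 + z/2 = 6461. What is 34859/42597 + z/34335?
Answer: 194099581/162507555 ≈ 1.1944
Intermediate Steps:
z = 12912 (z = -10 + 2*6461 = -10 + 12922 = 12912)
34859/42597 + z/34335 = 34859/42597 + 12912/34335 = 34859*(1/42597) + 12912*(1/34335) = 34859/42597 + 4304/11445 = 194099581/162507555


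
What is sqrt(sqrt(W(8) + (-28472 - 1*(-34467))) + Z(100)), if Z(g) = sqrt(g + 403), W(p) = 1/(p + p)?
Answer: sqrt(sqrt(95921) + 4*sqrt(503))/2 ≈ 9.9928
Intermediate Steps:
W(p) = 1/(2*p)
Z(g) = sqrt(403 + g)
sqrt(sqrt(W(8) + (-28472 - 1*(-34467))) + Z(100)) = sqrt(sqrt((1/2)/8 + (-28472 - 1*(-34467))) + sqrt(403 + 100)) = sqrt(sqrt((1/2)*(1/8) + (-28472 + 34467)) + sqrt(503)) = sqrt(sqrt(1/16 + 5995) + sqrt(503)) = sqrt(sqrt(95921/16) + sqrt(503)) = sqrt(sqrt(95921)/4 + sqrt(503)) = sqrt(sqrt(503) + sqrt(95921)/4)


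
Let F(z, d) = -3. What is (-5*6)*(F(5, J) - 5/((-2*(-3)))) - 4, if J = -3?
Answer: 111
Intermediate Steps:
(-5*6)*(F(5, J) - 5/((-2*(-3)))) - 4 = (-5*6)*(-3 - 5/((-2*(-3)))) - 4 = -30*(-3 - 5/6) - 4 = -30*(-23/6) - 4 = 115 - 4 = 111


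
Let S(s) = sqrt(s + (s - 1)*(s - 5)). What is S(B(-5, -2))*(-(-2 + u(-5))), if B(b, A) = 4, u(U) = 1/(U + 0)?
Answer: 11/5 ≈ 2.2000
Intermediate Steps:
u(U) = 1/U
S(s) = sqrt(s + (-1 + s)*(-5 + s))
S(B(-5, -2))*(-(-2 + u(-5))) = sqrt(5 + 4**2 - 5*4)*(-(-2 + 1/(-5))) = sqrt(5 + 16 - 20)*(-(-2 - 1/5)) = sqrt(1)*(-1*(-11/5)) = 1*(11/5) = 11/5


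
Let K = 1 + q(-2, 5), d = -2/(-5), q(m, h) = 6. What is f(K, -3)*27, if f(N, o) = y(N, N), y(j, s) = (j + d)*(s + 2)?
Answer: 8991/5 ≈ 1798.2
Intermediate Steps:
d = ⅖ (d = -2*(-⅕) = ⅖ ≈ 0.40000)
K = 7 (K = 1 + 6 = 7)
y(j, s) = (2 + s)*(⅖ + j) (y(j, s) = (j + ⅖)*(s + 2) = (⅖ + j)*(2 + s) = (2 + s)*(⅖ + j))
f(N, o) = ⅘ + N² + 12*N/5 (f(N, o) = ⅘ + 2*N + 2*N/5 + N*N = ⅘ + 2*N + 2*N/5 + N² = ⅘ + N² + 12*N/5)
f(K, -3)*27 = (⅘ + 7² + (12/5)*7)*27 = (⅘ + 49 + 84/5)*27 = (333/5)*27 = 8991/5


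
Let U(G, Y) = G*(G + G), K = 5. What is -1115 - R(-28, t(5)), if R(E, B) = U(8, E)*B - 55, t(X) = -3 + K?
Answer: -1316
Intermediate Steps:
t(X) = 2 (t(X) = -3 + 5 = 2)
U(G, Y) = 2*G² (U(G, Y) = G*(2*G) = 2*G²)
R(E, B) = -55 + 128*B (R(E, B) = (2*8²)*B - 55 = (2*64)*B - 55 = 128*B - 55 = -55 + 128*B)
-1115 - R(-28, t(5)) = -1115 - (-55 + 128*2) = -1115 - (-55 + 256) = -1115 - 1*201 = -1115 - 201 = -1316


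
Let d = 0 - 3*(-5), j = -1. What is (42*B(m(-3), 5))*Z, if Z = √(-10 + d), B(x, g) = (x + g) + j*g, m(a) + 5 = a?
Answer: -336*√5 ≈ -751.32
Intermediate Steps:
m(a) = -5 + a
d = 15 (d = 0 + 15 = 15)
B(x, g) = x (B(x, g) = (x + g) - g = (g + x) - g = x)
Z = √5 (Z = √(-10 + 15) = √5 ≈ 2.2361)
(42*B(m(-3), 5))*Z = (42*(-5 - 3))*√5 = (42*(-8))*√5 = -336*√5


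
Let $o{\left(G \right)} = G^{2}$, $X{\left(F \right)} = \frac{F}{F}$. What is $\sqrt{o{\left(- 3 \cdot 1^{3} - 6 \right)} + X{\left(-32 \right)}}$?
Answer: $\sqrt{82} \approx 9.0554$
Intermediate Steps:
$X{\left(F \right)} = 1$
$\sqrt{o{\left(- 3 \cdot 1^{3} - 6 \right)} + X{\left(-32 \right)}} = \sqrt{\left(- 3 \cdot 1^{3} - 6\right)^{2} + 1} = \sqrt{\left(\left(-3\right) 1 - 6\right)^{2} + 1} = \sqrt{\left(-3 - 6\right)^{2} + 1} = \sqrt{\left(-9\right)^{2} + 1} = \sqrt{81 + 1} = \sqrt{82}$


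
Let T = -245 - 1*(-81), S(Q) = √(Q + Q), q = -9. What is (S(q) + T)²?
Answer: 26878 - 984*I*√2 ≈ 26878.0 - 1391.6*I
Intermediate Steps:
S(Q) = √2*√Q (S(Q) = √(2*Q) = √2*√Q)
T = -164 (T = -245 + 81 = -164)
(S(q) + T)² = (√2*√(-9) - 164)² = (√2*(3*I) - 164)² = (3*I*√2 - 164)² = (-164 + 3*I*√2)²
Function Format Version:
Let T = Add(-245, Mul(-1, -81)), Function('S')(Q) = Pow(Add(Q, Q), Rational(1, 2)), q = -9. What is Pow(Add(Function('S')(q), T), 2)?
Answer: Add(26878, Mul(-984, I, Pow(2, Rational(1, 2)))) ≈ Add(26878., Mul(-1391.6, I))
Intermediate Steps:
Function('S')(Q) = Mul(Pow(2, Rational(1, 2)), Pow(Q, Rational(1, 2))) (Function('S')(Q) = Pow(Mul(2, Q), Rational(1, 2)) = Mul(Pow(2, Rational(1, 2)), Pow(Q, Rational(1, 2))))
T = -164 (T = Add(-245, 81) = -164)
Pow(Add(Function('S')(q), T), 2) = Pow(Add(Mul(Pow(2, Rational(1, 2)), Pow(-9, Rational(1, 2))), -164), 2) = Pow(Add(Mul(Pow(2, Rational(1, 2)), Mul(3, I)), -164), 2) = Pow(Add(Mul(3, I, Pow(2, Rational(1, 2))), -164), 2) = Pow(Add(-164, Mul(3, I, Pow(2, Rational(1, 2)))), 2)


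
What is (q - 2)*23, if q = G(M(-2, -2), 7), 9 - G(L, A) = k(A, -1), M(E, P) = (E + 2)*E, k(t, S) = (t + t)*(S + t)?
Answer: -1771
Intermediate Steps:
k(t, S) = 2*t*(S + t) (k(t, S) = (2*t)*(S + t) = 2*t*(S + t))
M(E, P) = E*(2 + E) (M(E, P) = (2 + E)*E = E*(2 + E))
G(L, A) = 9 - 2*A*(-1 + A)
q = -75 (q = 9 - 2*7*(-1 + 7) = 9 - 2*7*6 = 9 - 84 = -75)
(q - 2)*23 = (-75 - 2)*23 = -77*23 = -1771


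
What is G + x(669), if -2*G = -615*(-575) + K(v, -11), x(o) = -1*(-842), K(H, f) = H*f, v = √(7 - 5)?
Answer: -351941/2 + 11*√2/2 ≈ -1.7596e+5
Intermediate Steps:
v = √2 ≈ 1.4142
x(o) = 842
G = -353625/2 + 11*√2/2 (G = -(-615*(-575) + √2*(-11))/2 = -(353625 - 11*√2)/2 = -353625/2 + 11*√2/2 ≈ -1.7680e+5)
G + x(669) = (-353625/2 + 11*√2/2) + 842 = -351941/2 + 11*√2/2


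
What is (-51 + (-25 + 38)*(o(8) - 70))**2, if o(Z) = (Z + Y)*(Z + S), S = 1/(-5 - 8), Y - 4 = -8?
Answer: 301401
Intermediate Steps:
Y = -4 (Y = 4 - 8 = -4)
S = -1/13 (S = 1/(-13) = -1/13 ≈ -0.076923)
o(Z) = (-4 + Z)*(-1/13 + Z) (o(Z) = (Z - 4)*(Z - 1/13) = (-4 + Z)*(-1/13 + Z))
(-51 + (-25 + 38)*(o(8) - 70))**2 = (-51 + (-25 + 38)*((4/13 + 8**2 - 53/13*8) - 70))**2 = (-51 + 13*((4/13 + 64 - 424/13) - 70))**2 = (-51 + 13*(412/13 - 70))**2 = (-51 + 13*(-498/13))**2 = (-51 - 498)**2 = (-549)**2 = 301401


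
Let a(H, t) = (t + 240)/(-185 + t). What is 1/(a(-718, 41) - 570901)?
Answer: -144/82210025 ≈ -1.7516e-6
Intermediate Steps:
a(H, t) = (240 + t)/(-185 + t)
1/(a(-718, 41) - 570901) = 1/((240 + 41)/(-185 + 41) - 570901) = 1/(281/(-144) - 570901) = 1/(-1/144*281 - 570901) = 1/(-281/144 - 570901) = 1/(-82210025/144) = -144/82210025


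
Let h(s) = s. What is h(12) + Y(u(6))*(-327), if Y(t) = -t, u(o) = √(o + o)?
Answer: 12 + 654*√3 ≈ 1144.8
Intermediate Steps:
u(o) = √2*√o (u(o) = √(2*o) = √2*√o)
h(12) + Y(u(6))*(-327) = 12 - √2*√6*(-327) = 12 - 2*√3*(-327) = 12 + 654*√3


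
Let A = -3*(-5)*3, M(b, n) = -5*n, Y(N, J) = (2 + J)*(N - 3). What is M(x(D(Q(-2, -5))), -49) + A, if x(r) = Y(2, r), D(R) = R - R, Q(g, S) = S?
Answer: 290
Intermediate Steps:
Y(N, J) = (-3 + N)*(2 + J) (Y(N, J) = (2 + J)*(-3 + N) = (-3 + N)*(2 + J))
D(R) = 0
x(r) = -2 - r (x(r) = -6 - 3*r + 2*2 + r*2 = -6 - 3*r + 4 + 2*r = -2 - r)
A = 45 (A = 15*3 = 45)
M(x(D(Q(-2, -5))), -49) + A = -5*(-49) + 45 = 245 + 45 = 290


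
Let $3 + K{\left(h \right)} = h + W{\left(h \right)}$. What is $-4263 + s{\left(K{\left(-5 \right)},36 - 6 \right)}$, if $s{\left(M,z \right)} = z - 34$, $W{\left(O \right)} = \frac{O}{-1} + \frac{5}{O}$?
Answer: $-4267$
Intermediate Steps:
$W{\left(O \right)} = - O + \frac{5}{O}$ ($W{\left(O \right)} = O \left(-1\right) + \frac{5}{O} = - O + \frac{5}{O}$)
$K{\left(h \right)} = -3 + \frac{5}{h}$ ($K{\left(h \right)} = -3 + \left(h - \left(h - \frac{5}{h}\right)\right) = -3 + \frac{5}{h}$)
$s{\left(M,z \right)} = -34 + z$
$-4263 + s{\left(K{\left(-5 \right)},36 - 6 \right)} = -4263 + \left(-34 + \left(36 - 6\right)\right) = -4263 + \left(-34 + 30\right) = -4263 - 4 = -4267$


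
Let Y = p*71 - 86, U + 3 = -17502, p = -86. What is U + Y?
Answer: -23697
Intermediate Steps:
U = -17505 (U = -3 - 17502 = -17505)
Y = -6192 (Y = -86*71 - 86 = -6106 - 86 = -6192)
U + Y = -17505 - 6192 = -23697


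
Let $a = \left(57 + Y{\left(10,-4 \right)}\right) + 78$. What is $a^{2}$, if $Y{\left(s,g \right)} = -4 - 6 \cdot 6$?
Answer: $9025$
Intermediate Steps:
$Y{\left(s,g \right)} = -40$ ($Y{\left(s,g \right)} = -4 - 36 = -40$)
$a = 95$ ($a = \left(57 - 40\right) + 78 = 17 + 78 = 95$)
$a^{2} = 95^{2} = 9025$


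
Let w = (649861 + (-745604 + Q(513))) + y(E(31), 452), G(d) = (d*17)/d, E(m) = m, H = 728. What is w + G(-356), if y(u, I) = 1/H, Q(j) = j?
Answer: -69315063/728 ≈ -95213.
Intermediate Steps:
G(d) = 17 (G(d) = (17*d)/d = 17)
y(u, I) = 1/728
w = -69327439/728 (w = (649861 + (-745604 + 513)) + 1/728 = (649861 - 745091) + 1/728 = -95230 + 1/728 = -69327439/728 ≈ -95230.)
w + G(-356) = -69327439/728 + 17 = -69315063/728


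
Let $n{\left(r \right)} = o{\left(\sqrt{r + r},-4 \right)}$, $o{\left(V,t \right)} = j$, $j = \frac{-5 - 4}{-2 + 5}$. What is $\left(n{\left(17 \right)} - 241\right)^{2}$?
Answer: $59536$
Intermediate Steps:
$j = -3$ ($j = - \frac{9}{3} = \left(-9\right) \frac{1}{3} = -3$)
$o{\left(V,t \right)} = -3$
$n{\left(r \right)} = -3$
$\left(n{\left(17 \right)} - 241\right)^{2} = \left(-3 - 241\right)^{2} = \left(-244\right)^{2} = 59536$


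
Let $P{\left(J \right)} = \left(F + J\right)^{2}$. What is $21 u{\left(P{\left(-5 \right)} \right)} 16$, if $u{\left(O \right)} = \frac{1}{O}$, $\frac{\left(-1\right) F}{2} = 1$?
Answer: $\frac{48}{7} \approx 6.8571$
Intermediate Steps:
$F = -2$ ($F = \left(-2\right) 1 = -2$)
$P{\left(J \right)} = \left(-2 + J\right)^{2}$
$21 u{\left(P{\left(-5 \right)} \right)} 16 = \frac{21}{\left(-2 - 5\right)^{2}} \cdot 16 = \frac{21}{\left(-7\right)^{2}} \cdot 16 = \frac{21}{49} \cdot 16 = 21 \cdot \frac{1}{49} \cdot 16 = \frac{3}{7} \cdot 16 = \frac{48}{7}$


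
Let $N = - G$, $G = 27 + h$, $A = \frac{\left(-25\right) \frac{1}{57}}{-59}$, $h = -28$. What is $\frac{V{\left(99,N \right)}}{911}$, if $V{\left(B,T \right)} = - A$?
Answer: $- \frac{25}{3063693} \approx -8.1601 \cdot 10^{-6}$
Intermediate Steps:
$A = \frac{25}{3363}$ ($A = \left(-25\right) \frac{1}{57} \left(- \frac{1}{59}\right) = \left(- \frac{25}{57}\right) \left(- \frac{1}{59}\right) = \frac{25}{3363} \approx 0.0074338$)
$G = -1$ ($G = 27 - 28 = -1$)
$N = 1$ ($N = \left(-1\right) \left(-1\right) = 1$)
$V{\left(B,T \right)} = - \frac{25}{3363}$ ($V{\left(B,T \right)} = \left(-1\right) \frac{25}{3363} = - \frac{25}{3363}$)
$\frac{V{\left(99,N \right)}}{911} = - \frac{25}{3363 \cdot 911} = \left(- \frac{25}{3363}\right) \frac{1}{911} = - \frac{25}{3063693}$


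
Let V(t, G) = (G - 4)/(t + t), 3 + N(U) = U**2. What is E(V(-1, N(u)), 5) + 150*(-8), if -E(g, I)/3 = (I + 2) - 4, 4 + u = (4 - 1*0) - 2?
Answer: -1209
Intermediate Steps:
u = -2 (u = -4 + ((4 - 1*0) - 2) = -4 + ((4 + 0) - 2) = -4 + (4 - 2) = -4 + 2 = -2)
N(U) = -3 + U**2
V(t, G) = (-4 + G)/(2*t) (V(t, G) = (-4 + G)/((2*t)) = (-4 + G)*(1/(2*t)) = (-4 + G)/(2*t))
E(g, I) = 6 - 3*I (E(g, I) = -3*((I + 2) - 4) = -3*((2 + I) - 4) = -3*(-2 + I) = 6 - 3*I)
E(V(-1, N(u)), 5) + 150*(-8) = (6 - 3*5) + 150*(-8) = (6 - 15) - 1200 = -9 - 1200 = -1209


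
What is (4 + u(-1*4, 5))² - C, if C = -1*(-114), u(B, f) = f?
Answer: -33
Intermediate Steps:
C = 114
(4 + u(-1*4, 5))² - C = (4 + 5)² - 1*114 = 9² - 114 = 81 - 114 = -33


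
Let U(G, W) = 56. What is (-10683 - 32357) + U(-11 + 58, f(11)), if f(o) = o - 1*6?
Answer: -42984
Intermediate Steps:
f(o) = -6 + o (f(o) = o - 6 = -6 + o)
(-10683 - 32357) + U(-11 + 58, f(11)) = (-10683 - 32357) + 56 = -43040 + 56 = -42984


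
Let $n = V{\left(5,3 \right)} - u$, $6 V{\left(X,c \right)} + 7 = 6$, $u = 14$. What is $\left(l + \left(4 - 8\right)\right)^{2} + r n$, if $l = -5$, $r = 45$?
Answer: $- \frac{1113}{2} \approx -556.5$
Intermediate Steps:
$V{\left(X,c \right)} = - \frac{1}{6}$ ($V{\left(X,c \right)} = - \frac{7}{6} + \frac{1}{6} \cdot 6 = - \frac{7}{6} + 1 = - \frac{1}{6}$)
$n = - \frac{85}{6}$ ($n = - \frac{1}{6} - 14 = - \frac{85}{6} \approx -14.167$)
$\left(l + \left(4 - 8\right)\right)^{2} + r n = \left(-5 + \left(4 - 8\right)\right)^{2} + 45 \left(- \frac{85}{6}\right) = \left(-5 + \left(4 - 8\right)\right)^{2} - \frac{1275}{2} = \left(-5 - 4\right)^{2} - \frac{1275}{2} = \left(-9\right)^{2} - \frac{1275}{2} = 81 - \frac{1275}{2} = - \frac{1113}{2}$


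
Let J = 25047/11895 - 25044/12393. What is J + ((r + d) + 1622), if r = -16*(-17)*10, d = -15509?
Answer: -182907537406/16379415 ≈ -11167.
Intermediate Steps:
J = 1389899/16379415 (J = 25047*(1/11895) - 25044*1/12393 = 8349/3965 - 8348/4131 = 1389899/16379415 ≈ 0.084856)
r = 2720 (r = 272*10 = 2720)
J + ((r + d) + 1622) = 1389899/16379415 + ((2720 - 15509) + 1622) = 1389899/16379415 + (-12789 + 1622) = 1389899/16379415 - 11167 = -182907537406/16379415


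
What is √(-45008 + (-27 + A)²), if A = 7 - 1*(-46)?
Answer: 2*I*√11083 ≈ 210.55*I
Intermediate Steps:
A = 53 (A = 7 + 46 = 53)
√(-45008 + (-27 + A)²) = √(-45008 + (-27 + 53)²) = √(-45008 + 26²) = √(-45008 + 676) = √(-44332) = 2*I*√11083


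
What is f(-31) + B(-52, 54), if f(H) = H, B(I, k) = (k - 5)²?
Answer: 2370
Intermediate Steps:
B(I, k) = (-5 + k)²
f(-31) + B(-52, 54) = -31 + (-5 + 54)² = -31 + 49² = -31 + 2401 = 2370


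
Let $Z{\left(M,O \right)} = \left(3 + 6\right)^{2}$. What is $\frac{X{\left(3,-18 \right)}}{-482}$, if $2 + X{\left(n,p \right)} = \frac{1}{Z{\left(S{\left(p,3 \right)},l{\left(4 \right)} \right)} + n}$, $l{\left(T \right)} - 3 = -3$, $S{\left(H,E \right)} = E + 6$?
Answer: $\frac{167}{40488} \approx 0.0041247$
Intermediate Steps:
$S{\left(H,E \right)} = 6 + E$
$l{\left(T \right)} = 0$ ($l{\left(T \right)} = 3 - 3 = 0$)
$Z{\left(M,O \right)} = 81$ ($Z{\left(M,O \right)} = 9^{2} = 81$)
$X{\left(n,p \right)} = -2 + \frac{1}{81 + n}$
$\frac{X{\left(3,-18 \right)}}{-482} = \frac{\frac{1}{81 + 3} \left(-161 - 6\right)}{-482} = \frac{-161 - 6}{84} \left(- \frac{1}{482}\right) = \frac{1}{84} \left(-167\right) \left(- \frac{1}{482}\right) = \left(- \frac{167}{84}\right) \left(- \frac{1}{482}\right) = \frac{167}{40488}$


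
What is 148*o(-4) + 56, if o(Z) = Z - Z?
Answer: 56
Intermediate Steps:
o(Z) = 0
148*o(-4) + 56 = 148*0 + 56 = 0 + 56 = 56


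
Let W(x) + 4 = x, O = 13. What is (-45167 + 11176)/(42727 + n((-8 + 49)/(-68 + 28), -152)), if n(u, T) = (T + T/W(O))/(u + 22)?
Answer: -256666041/322570777 ≈ -0.79569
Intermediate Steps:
W(x) = -4 + x
n(u, T) = 10*T/(9*(22 + u)) (n(u, T) = (T + T/(-4 + 13))/(u + 22) = (T + T/9)/(22 + u) = (10*T/9)/(22 + u) = 10*T/(9*(22 + u)))
(-45167 + 11176)/(42727 + n((-8 + 49)/(-68 + 28), -152)) = (-45167 + 11176)/(42727 + (10/9)*(-152)/(22 + (-8 + 49)/(-68 + 28))) = -33991/(42727 + (10/9)*(-152)/(22 + 41/(-40))) = -33991/(42727 + (10/9)*(-152)/(22 + 41*(-1/40))) = -33991/(42727 + (10/9)*(-152)/(22 - 41/40)) = -33991/(42727 + (10/9)*(-152)/(839/40)) = -33991/(42727 + (10/9)*(-152)*(40/839)) = -33991/(42727 - 60800/7551) = -33991/322570777/7551 = -33991*7551/322570777 = -256666041/322570777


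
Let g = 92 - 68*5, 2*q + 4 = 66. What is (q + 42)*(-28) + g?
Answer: -2292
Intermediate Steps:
q = 31 (q = -2 + (½)*66 = -2 + 33 = 31)
g = -248 (g = 92 - 340 = -248)
(q + 42)*(-28) + g = (31 + 42)*(-28) - 248 = 73*(-28) - 248 = -2044 - 248 = -2292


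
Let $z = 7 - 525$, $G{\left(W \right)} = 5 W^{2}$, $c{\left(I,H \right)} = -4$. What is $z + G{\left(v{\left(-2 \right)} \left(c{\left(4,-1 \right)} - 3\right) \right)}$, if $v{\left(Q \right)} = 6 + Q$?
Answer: $3402$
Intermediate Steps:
$z = -518$ ($z = 7 - 525 = -518$)
$z + G{\left(v{\left(-2 \right)} \left(c{\left(4,-1 \right)} - 3\right) \right)} = -518 + 5 \left(\left(6 - 2\right) \left(-4 - 3\right)\right)^{2} = -518 + 5 \left(4 \left(-7\right)\right)^{2} = -518 + 5 \left(-28\right)^{2} = -518 + 5 \cdot 784 = -518 + 3920 = 3402$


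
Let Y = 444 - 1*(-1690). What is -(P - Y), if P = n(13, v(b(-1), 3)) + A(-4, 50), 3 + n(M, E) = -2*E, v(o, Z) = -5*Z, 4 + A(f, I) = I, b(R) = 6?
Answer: 2061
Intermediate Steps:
A(f, I) = -4 + I
n(M, E) = -3 - 2*E
Y = 2134 (Y = 444 + 1690 = 2134)
P = 73 (P = (-3 - (-10)*3) + (-4 + 50) = (-3 - 2*(-15)) + 46 = (-3 + 30) + 46 = 27 + 46 = 73)
-(P - Y) = -(73 - 1*2134) = -(73 - 2134) = -1*(-2061) = 2061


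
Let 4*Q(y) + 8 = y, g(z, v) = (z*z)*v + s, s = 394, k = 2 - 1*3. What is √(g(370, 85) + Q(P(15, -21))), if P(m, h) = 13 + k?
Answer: √11636895 ≈ 3411.3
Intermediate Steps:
k = -1 (k = 2 - 3 = -1)
g(z, v) = 394 + v*z² (g(z, v) = (z*z)*v + 394 = z²*v + 394 = v*z² + 394 = 394 + v*z²)
P(m, h) = 12 (P(m, h) = 13 - 1 = 12)
Q(y) = -2 + y/4
√(g(370, 85) + Q(P(15, -21))) = √((394 + 85*370²) + (-2 + (¼)*12)) = √((394 + 85*136900) + (-2 + 3)) = √((394 + 11636500) + 1) = √(11636894 + 1) = √11636895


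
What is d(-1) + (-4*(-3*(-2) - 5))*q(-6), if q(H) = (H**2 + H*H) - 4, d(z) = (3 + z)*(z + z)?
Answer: -276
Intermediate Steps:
d(z) = 2*z*(3 + z) (d(z) = (3 + z)*(2*z) = 2*z*(3 + z))
q(H) = -4 + 2*H**2 (q(H) = (H**2 + H**2) - 4 = 2*H**2 - 4 = -4 + 2*H**2)
d(-1) + (-4*(-3*(-2) - 5))*q(-6) = 2*(-1)*(3 - 1) + (-4*(-3*(-2) - 5))*(-4 + 2*(-6)**2) = 2*(-1)*2 + (-4*(6 - 5))*(-4 + 2*36) = -4 + (-4*1)*(-4 + 72) = -4 - 4*68 = -4 - 272 = -276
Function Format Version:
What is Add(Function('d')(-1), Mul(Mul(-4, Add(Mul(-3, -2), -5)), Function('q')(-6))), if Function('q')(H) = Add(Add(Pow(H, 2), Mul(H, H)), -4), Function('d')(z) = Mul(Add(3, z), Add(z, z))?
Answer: -276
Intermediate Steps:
Function('d')(z) = Mul(2, z, Add(3, z)) (Function('d')(z) = Mul(Add(3, z), Mul(2, z)) = Mul(2, z, Add(3, z)))
Function('q')(H) = Add(-4, Mul(2, Pow(H, 2))) (Function('q')(H) = Add(Add(Pow(H, 2), Pow(H, 2)), -4) = Add(Mul(2, Pow(H, 2)), -4) = Add(-4, Mul(2, Pow(H, 2))))
Add(Function('d')(-1), Mul(Mul(-4, Add(Mul(-3, -2), -5)), Function('q')(-6))) = Add(Mul(2, -1, Add(3, -1)), Mul(Mul(-4, Add(Mul(-3, -2), -5)), Add(-4, Mul(2, Pow(-6, 2))))) = Add(Mul(2, -1, 2), Mul(Mul(-4, Add(6, -5)), Add(-4, Mul(2, 36)))) = Add(-4, Mul(Mul(-4, 1), Add(-4, 72))) = Add(-4, Mul(-4, 68)) = Add(-4, -272) = -276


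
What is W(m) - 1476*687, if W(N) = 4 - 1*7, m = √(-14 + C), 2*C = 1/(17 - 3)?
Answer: -1014015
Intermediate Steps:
C = 1/28 (C = 1/(2*(17 - 3)) = (½)/14 = (½)*(1/14) = 1/28 ≈ 0.035714)
m = I*√2737/14 (m = √(-14 + 1/28) = √(-391/28) = I*√2737/14 ≈ 3.7369*I)
W(N) = -3 (W(N) = 4 - 7 = -3)
W(m) - 1476*687 = -3 - 1476*687 = -3 - 1014012 = -1014015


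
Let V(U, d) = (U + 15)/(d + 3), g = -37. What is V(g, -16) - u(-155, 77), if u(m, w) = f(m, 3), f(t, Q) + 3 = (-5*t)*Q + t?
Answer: -28149/13 ≈ -2165.3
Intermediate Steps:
f(t, Q) = -3 + t - 5*Q*t (f(t, Q) = -3 + ((-5*t)*Q + t) = -3 + (-5*Q*t + t) = -3 + (t - 5*Q*t) = -3 + t - 5*Q*t)
u(m, w) = -3 - 14*m (u(m, w) = -3 + m - 5*3*m = -3 + m - 15*m = -3 - 14*m)
V(U, d) = (15 + U)/(3 + d)
V(g, -16) - u(-155, 77) = (15 - 37)/(3 - 16) - (-3 - 14*(-155)) = -22/(-13) - (-3 + 2170) = -1/13*(-22) - 1*2167 = 22/13 - 2167 = -28149/13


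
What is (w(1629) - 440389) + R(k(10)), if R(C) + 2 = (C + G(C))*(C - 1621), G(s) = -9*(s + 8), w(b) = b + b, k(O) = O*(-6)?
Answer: -1122981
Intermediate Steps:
k(O) = -6*O
w(b) = 2*b
G(s) = -72 - 9*s (G(s) = -9*(8 + s) = -72 - 9*s)
R(C) = -2 + (-1621 + C)*(-72 - 8*C) (R(C) = -2 + (C + (-72 - 9*C))*(C - 1621) = -2 + (-72 - 8*C)*(-1621 + C) = -2 + (-1621 + C)*(-72 - 8*C))
(w(1629) - 440389) + R(k(10)) = (2*1629 - 440389) + (116710 - 8*(-6*10)**2 + 12896*(-6*10)) = (3258 - 440389) + (116710 - 8*(-60)**2 + 12896*(-60)) = -437131 + (116710 - 8*3600 - 773760) = -437131 + (116710 - 28800 - 773760) = -437131 - 685850 = -1122981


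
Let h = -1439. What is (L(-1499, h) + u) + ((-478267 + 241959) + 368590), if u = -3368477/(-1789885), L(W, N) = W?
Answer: 234089898432/1789885 ≈ 1.3078e+5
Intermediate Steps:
u = 3368477/1789885 (u = -3368477*(-1/1789885) = 3368477/1789885 ≈ 1.8820)
(L(-1499, h) + u) + ((-478267 + 241959) + 368590) = (-1499 + 3368477/1789885) + ((-478267 + 241959) + 368590) = -2679669138/1789885 + (-236308 + 368590) = -2679669138/1789885 + 132282 = 234089898432/1789885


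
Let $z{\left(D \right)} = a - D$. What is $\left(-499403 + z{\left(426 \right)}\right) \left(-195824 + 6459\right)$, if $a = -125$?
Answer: $94673789210$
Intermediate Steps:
$z{\left(D \right)} = -125 - D$
$\left(-499403 + z{\left(426 \right)}\right) \left(-195824 + 6459\right) = \left(-499403 - 551\right) \left(-195824 + 6459\right) = \left(-499403 - 551\right) \left(-189365\right) = \left(-499954\right) \left(-189365\right) = 94673789210$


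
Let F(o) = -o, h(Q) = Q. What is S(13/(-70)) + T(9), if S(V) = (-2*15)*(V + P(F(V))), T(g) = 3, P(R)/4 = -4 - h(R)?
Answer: 3576/7 ≈ 510.86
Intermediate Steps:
P(R) = -16 - 4*R (P(R) = 4*(-4 - R) = -16 - 4*R)
S(V) = 480 - 150*V (S(V) = (-2*15)*(V + (-16 - (-4)*V)) = -30*(V + (-16 + 4*V)) = -30*(-16 + 5*V) = 480 - 150*V)
S(13/(-70)) + T(9) = (480 - 1950/(-70)) + 3 = (480 - 1950*(-1)/70) + 3 = (480 - 150*(-13/70)) + 3 = (480 + 195/7) + 3 = 3555/7 + 3 = 3576/7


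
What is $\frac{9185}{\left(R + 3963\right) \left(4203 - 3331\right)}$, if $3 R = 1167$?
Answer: $\frac{9185}{3794944} \approx 0.0024203$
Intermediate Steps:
$R = 389$ ($R = \frac{1}{3} \cdot 1167 = 389$)
$\frac{9185}{\left(R + 3963\right) \left(4203 - 3331\right)} = \frac{9185}{\left(389 + 3963\right) \left(4203 - 3331\right)} = \frac{9185}{4352 \cdot 872} = \frac{9185}{3794944}$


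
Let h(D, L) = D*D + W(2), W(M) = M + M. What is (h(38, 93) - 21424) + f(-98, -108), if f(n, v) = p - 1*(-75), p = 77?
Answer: -19824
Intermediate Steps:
W(M) = 2*M
f(n, v) = 152 (f(n, v) = 77 - 1*(-75) = 77 + 75 = 152)
h(D, L) = 4 + D² (h(D, L) = D*D + 2*2 = D² + 4 = 4 + D²)
(h(38, 93) - 21424) + f(-98, -108) = ((4 + 38²) - 21424) + 152 = ((4 + 1444) - 21424) + 152 = (1448 - 21424) + 152 = -19976 + 152 = -19824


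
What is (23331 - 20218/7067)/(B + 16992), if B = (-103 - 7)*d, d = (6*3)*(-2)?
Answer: 164859959/148067784 ≈ 1.1134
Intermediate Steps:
d = -36 (d = 18*(-2) = -36)
B = 3960 (B = (-103 - 7)*(-36) = -110*(-36) = 3960)
(23331 - 20218/7067)/(B + 16992) = (23331 - 20218/7067)/(3960 + 16992) = (23331 - 20218*1/7067)/20952 = (23331 - 20218/7067)*(1/20952) = (164859959/7067)*(1/20952) = 164859959/148067784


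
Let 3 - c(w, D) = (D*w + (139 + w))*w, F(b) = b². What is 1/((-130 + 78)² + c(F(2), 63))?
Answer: 1/1127 ≈ 0.00088731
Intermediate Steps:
c(w, D) = 3 - w*(139 + w + D*w) (c(w, D) = 3 - (D*w + (139 + w))*w = 3 - (139 + w + D*w)*w = 3 - w*(139 + w + D*w))
1/((-130 + 78)² + c(F(2), 63)) = 1/((-130 + 78)² + (3 - (2²)² - 139*2² - 1*63*(2²)²)) = 1/((-52)² + (3 - 1*4² - 139*4 - 1*63*4²)) = 1/(2704 + (3 - 1*16 - 556 - 1*63*16)) = 1/(2704 + (3 - 16 - 556 - 1008)) = 1/(2704 - 1577) = 1/1127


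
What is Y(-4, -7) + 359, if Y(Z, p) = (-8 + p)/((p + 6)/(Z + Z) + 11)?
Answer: 31831/89 ≈ 357.65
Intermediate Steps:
Y(Z, p) = (-8 + p)/(11 + (6 + p)/(2*Z)) (Y(Z, p) = (-8 + p)/((6 + p)/((2*Z)) + 11) = (-8 + p)/((6 + p)*(1/(2*Z)) + 11) = (-8 + p)/((6 + p)/(2*Z) + 11) = (-8 + p)/(11 + (6 + p)/(2*Z)))
Y(-4, -7) + 359 = 2*(-4)*(-8 - 7)/(6 - 7 + 22*(-4)) + 359 = 2*(-4)*(-15)/(6 - 7 - 88) + 359 = 2*(-4)*(-15)/(-89) + 359 = 2*(-4)*(-1/89)*(-15) + 359 = -120/89 + 359 = 31831/89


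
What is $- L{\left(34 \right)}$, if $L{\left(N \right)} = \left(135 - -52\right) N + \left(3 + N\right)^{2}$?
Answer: $-7727$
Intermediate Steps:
$L{\left(N \right)} = \left(3 + N\right)^{2} + 187 N$ ($L{\left(N \right)} = \left(135 + 52\right) N + \left(3 + N\right)^{2} = 187 N + \left(3 + N\right)^{2} = \left(3 + N\right)^{2} + 187 N$)
$- L{\left(34 \right)} = - (\left(3 + 34\right)^{2} + 187 \cdot 34) = - (37^{2} + 6358) = - (1369 + 6358) = \left(-1\right) 7727 = -7727$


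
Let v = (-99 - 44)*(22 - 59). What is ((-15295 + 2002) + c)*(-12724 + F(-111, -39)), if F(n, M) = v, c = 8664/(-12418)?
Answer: 613524049377/6209 ≈ 9.8812e+7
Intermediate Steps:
c = -4332/6209 (c = 8664*(-1/12418) = -4332/6209 ≈ -0.69770)
v = 5291 (v = -143*(-37) = 5291)
F(n, M) = 5291
((-15295 + 2002) + c)*(-12724 + F(-111, -39)) = ((-15295 + 2002) - 4332/6209)*(-12724 + 5291) = (-13293 - 4332/6209)*(-7433) = -82540569/6209*(-7433) = 613524049377/6209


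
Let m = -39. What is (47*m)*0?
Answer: 0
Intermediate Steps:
(47*m)*0 = (47*(-39))*0 = -1833*0 = 0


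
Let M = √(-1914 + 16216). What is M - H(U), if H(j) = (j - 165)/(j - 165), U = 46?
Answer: -1 + √14302 ≈ 118.59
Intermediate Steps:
H(j) = 1 (H(j) = (-165 + j)/(-165 + j) = 1)
M = √14302 ≈ 119.59
M - H(U) = √14302 - 1*1 = √14302 - 1 = -1 + √14302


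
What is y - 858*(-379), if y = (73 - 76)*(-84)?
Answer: 325434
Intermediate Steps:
y = 252 (y = -3*(-84) = 252)
y - 858*(-379) = 252 - 858*(-379) = 252 - 1*(-325182) = 252 + 325182 = 325434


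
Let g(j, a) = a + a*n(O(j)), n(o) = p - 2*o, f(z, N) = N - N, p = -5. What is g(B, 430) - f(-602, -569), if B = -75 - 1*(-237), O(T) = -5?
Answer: 2580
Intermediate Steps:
f(z, N) = 0
B = 162 (B = -75 + 237 = 162)
n(o) = -5 - 2*o
g(j, a) = 6*a (g(j, a) = a + a*(-5 - 2*(-5)) = a + a*(-5 + 10) = a + a*5 = a + 5*a = 6*a)
g(B, 430) - f(-602, -569) = 6*430 - 1*0 = 2580 + 0 = 2580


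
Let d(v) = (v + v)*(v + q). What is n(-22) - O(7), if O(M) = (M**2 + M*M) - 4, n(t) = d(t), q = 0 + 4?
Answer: 698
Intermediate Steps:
q = 4
d(v) = 2*v*(4 + v) (d(v) = (v + v)*(v + 4) = (2*v)*(4 + v) = 2*v*(4 + v))
n(t) = 2*t*(4 + t)
O(M) = -4 + 2*M**2 (O(M) = (M**2 + M**2) - 4 = 2*M**2 - 4 = -4 + 2*M**2)
n(-22) - O(7) = 2*(-22)*(4 - 22) - (-4 + 2*7**2) = 2*(-22)*(-18) - (-4 + 2*49) = 792 - (-4 + 98) = 792 - 1*94 = 792 - 94 = 698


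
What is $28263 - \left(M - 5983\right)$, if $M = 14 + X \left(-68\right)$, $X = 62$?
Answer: $38448$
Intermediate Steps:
$M = -4202$ ($M = 14 + 62 \left(-68\right) = 14 - 4216 = -4202$)
$28263 - \left(M - 5983\right) = 28263 - \left(-4202 - 5983\right) = 28263 - -10185 = 28263 + 10185 = 38448$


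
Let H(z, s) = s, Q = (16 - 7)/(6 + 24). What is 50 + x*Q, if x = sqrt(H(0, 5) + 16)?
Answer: 50 + 3*sqrt(21)/10 ≈ 51.375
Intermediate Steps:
Q = 3/10 (Q = 9/30 = 9*(1/30) = 3/10 ≈ 0.30000)
x = sqrt(21) (x = sqrt(5 + 16) = sqrt(21) ≈ 4.5826)
50 + x*Q = 50 + sqrt(21)*(3/10) = 50 + 3*sqrt(21)/10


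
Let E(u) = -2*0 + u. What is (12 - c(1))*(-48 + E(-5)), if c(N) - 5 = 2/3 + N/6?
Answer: -1961/6 ≈ -326.83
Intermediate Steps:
c(N) = 17/3 + N/6 (c(N) = 5 + (2/3 + N/6) = 5 + (2*(⅓) + N*(⅙)) = 5 + (⅔ + N/6) = 17/3 + N/6)
E(u) = u (E(u) = 0 + u = u)
(12 - c(1))*(-48 + E(-5)) = (12 - (17/3 + (⅙)*1))*(-48 - 5) = (12 - (17/3 + ⅙))*(-53) = (12 - 1*35/6)*(-53) = (12 - 35/6)*(-53) = (37/6)*(-53) = -1961/6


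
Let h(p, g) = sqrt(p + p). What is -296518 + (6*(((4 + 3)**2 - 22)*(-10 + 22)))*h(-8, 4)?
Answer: -296518 + 7776*I ≈ -2.9652e+5 + 7776.0*I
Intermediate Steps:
h(p, g) = sqrt(2)*sqrt(p) (h(p, g) = sqrt(2*p) = sqrt(2)*sqrt(p))
-296518 + (6*(((4 + 3)**2 - 22)*(-10 + 22)))*h(-8, 4) = -296518 + (6*(((4 + 3)**2 - 22)*(-10 + 22)))*(sqrt(2)*sqrt(-8)) = -296518 + (6*((7**2 - 22)*12))*(sqrt(2)*(2*I*sqrt(2))) = -296518 + (6*((49 - 22)*12))*(4*I) = -296518 + (6*(27*12))*(4*I) = -296518 + (6*324)*(4*I) = -296518 + 1944*(4*I) = -296518 + 7776*I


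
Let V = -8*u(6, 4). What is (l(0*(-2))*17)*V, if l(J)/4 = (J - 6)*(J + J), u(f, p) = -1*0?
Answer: 0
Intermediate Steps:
u(f, p) = 0
l(J) = 8*J*(-6 + J) (l(J) = 4*((J - 6)*(J + J)) = 4*((-6 + J)*(2*J)) = 4*(2*J*(-6 + J)) = 8*J*(-6 + J))
V = 0 (V = -8*0 = 0)
(l(0*(-2))*17)*V = ((8*(0*(-2))*(-6 + 0*(-2)))*17)*0 = ((8*0*(-6 + 0))*17)*0 = ((8*0*(-6))*17)*0 = (0*17)*0 = 0*0 = 0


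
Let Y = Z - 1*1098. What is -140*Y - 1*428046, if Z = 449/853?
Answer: -234062938/853 ≈ -2.7440e+5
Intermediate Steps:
Z = 449/853 (Z = 449*(1/853) = 449/853 ≈ 0.52638)
Y = -936145/853 (Y = 449/853 - 1*1098 = 449/853 - 1098 = -936145/853 ≈ -1097.5)
-140*Y - 1*428046 = -140*(-936145/853) - 1*428046 = 131060300/853 - 428046 = -234062938/853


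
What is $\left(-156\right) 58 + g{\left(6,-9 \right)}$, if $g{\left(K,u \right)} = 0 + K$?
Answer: $-9042$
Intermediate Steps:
$g{\left(K,u \right)} = K$
$\left(-156\right) 58 + g{\left(6,-9 \right)} = \left(-156\right) 58 + 6 = -9048 + 6 = -9042$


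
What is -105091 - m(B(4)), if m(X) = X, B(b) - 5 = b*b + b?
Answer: -105116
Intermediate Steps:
B(b) = 5 + b + b² (B(b) = 5 + (b*b + b) = 5 + (b² + b) = 5 + (b + b²) = 5 + b + b²)
-105091 - m(B(4)) = -105091 - (5 + 4 + 4²) = -105091 - (5 + 4 + 16) = -105091 - 1*25 = -105091 - 25 = -105116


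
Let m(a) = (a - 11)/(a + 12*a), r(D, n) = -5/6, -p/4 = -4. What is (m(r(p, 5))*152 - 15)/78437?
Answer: 9817/5098405 ≈ 0.0019255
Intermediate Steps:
p = 16 (p = -4*(-4) = 16)
r(D, n) = -⅚ (r(D, n) = -5*⅙ = -⅚)
m(a) = (-11 + a)/(13*a) (m(a) = (-11 + a)/((13*a)) = (-11 + a)*(1/(13*a)) = (-11 + a)/(13*a))
(m(r(p, 5))*152 - 15)/78437 = (((-11 - ⅚)/(13*(-⅚)))*152 - 15)/78437 = (((1/13)*(-6/5)*(-71/6))*152 - 15)*(1/78437) = ((71/65)*152 - 15)*(1/78437) = (10792/65 - 15)*(1/78437) = (9817/65)*(1/78437) = 9817/5098405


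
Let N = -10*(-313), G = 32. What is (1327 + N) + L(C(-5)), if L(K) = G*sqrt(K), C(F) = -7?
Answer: 4457 + 32*I*sqrt(7) ≈ 4457.0 + 84.664*I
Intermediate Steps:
N = 3130
L(K) = 32*sqrt(K)
(1327 + N) + L(C(-5)) = (1327 + 3130) + 32*sqrt(-7) = 4457 + 32*(I*sqrt(7)) = 4457 + 32*I*sqrt(7)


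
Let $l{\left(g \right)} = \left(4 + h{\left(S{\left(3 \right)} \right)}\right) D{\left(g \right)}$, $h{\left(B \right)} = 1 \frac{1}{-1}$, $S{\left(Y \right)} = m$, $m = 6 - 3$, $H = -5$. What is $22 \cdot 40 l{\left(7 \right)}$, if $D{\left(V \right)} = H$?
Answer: $-13200$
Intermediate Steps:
$m = 3$
$S{\left(Y \right)} = 3$
$h{\left(B \right)} = -1$ ($h{\left(B \right)} = 1 \left(-1\right) = -1$)
$D{\left(V \right)} = -5$
$l{\left(g \right)} = -15$ ($l{\left(g \right)} = \left(4 - 1\right) \left(-5\right) = 3 \left(-5\right) = -15$)
$22 \cdot 40 l{\left(7 \right)} = 22 \cdot 40 \left(-15\right) = 880 \left(-15\right) = -13200$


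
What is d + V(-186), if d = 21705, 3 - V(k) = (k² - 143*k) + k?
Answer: -39300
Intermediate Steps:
V(k) = 3 - k² + 142*k (V(k) = 3 - ((k² - 143*k) + k) = 3 - (k² - 142*k) = 3 + (-k² + 142*k) = 3 - k² + 142*k)
d + V(-186) = 21705 + (3 - 1*(-186)² + 142*(-186)) = 21705 + (3 - 1*34596 - 26412) = 21705 + (3 - 34596 - 26412) = 21705 - 61005 = -39300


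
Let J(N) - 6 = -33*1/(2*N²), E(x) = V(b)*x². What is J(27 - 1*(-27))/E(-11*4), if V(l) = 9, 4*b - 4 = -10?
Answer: 11653/33872256 ≈ 0.00034403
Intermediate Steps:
b = -3/2 (b = 1 + (¼)*(-10) = 1 - 5/2 = -3/2 ≈ -1.5000)
E(x) = 9*x²
J(N) = 6 - 33/(2*N²) (J(N) = 6 - 33*1/(2*N²) = 6 - 33/(2*N²))
J(27 - 1*(-27))/E(-11*4) = (6 - 33/(2*(27 - 1*(-27))²))/((9*(-11*4)²)) = (6 - 33/(2*(27 + 27)²))/((9*(-44)²)) = (6 - 33/2/54²)/((9*1936)) = (6 - 33/2*1/2916)/17424 = (6 - 11/1944)*(1/17424) = (11653/1944)*(1/17424) = 11653/33872256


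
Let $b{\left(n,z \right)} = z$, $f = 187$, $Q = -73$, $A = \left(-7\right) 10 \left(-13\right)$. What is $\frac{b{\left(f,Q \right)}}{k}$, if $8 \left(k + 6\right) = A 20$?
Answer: $- \frac{73}{2269} \approx -0.032173$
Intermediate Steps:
$A = 910$ ($A = \left(-70\right) \left(-13\right) = 910$)
$k = 2269$ ($k = -6 + \frac{910 \cdot 20}{8} = -6 + \frac{1}{8} \cdot 18200 = -6 + 2275 = 2269$)
$\frac{b{\left(f,Q \right)}}{k} = - \frac{73}{2269}$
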